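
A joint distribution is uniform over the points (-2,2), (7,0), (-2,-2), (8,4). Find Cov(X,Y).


E[X]=11/4, E[Y]=1, E[XY]=8
Cov(X,Y) = E[XY] - E[X]E[Y] = 8 - 11/4*1 = 21/4

21/4


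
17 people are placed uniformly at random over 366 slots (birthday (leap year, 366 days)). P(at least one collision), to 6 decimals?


P(all different) = prod((366-i)/366 for i=0..16) = 0.685712
P(at least one match) = 1 - 0.685712 = 0.314288

0.314288


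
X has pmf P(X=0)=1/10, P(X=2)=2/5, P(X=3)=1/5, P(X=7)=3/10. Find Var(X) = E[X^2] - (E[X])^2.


E[X] = 7/2, E[X^2] = 181/10
Var(X) = E[X^2] - (E[X])^2 = 181/10 - (7/2)^2 = 117/20

117/20


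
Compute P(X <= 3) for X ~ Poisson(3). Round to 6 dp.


P(X<=3) = e^(-3)*3^0/0! + e^(-3)*3^1/1! + e^(-3)*3^2/2! + e^(-3)*3^3/3!
≈ 0.0497870684 + 0.1493612051 + 0.2240418077 + 0.2240418077
= 0.6472318889
≈ 0.647232

0.647232


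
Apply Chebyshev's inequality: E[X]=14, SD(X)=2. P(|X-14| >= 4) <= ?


k = 4/2 = 2
Chebyshev: P(|X-mu| >= k*sigma) <= 1/k^2 = 1/2^2 = 1/4

1/4


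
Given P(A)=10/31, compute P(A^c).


P(A') = 1 - P(A) = 1 - 10/31 = 21/31

21/31


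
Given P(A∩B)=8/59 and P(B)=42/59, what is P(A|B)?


P(A|B) = P(A∩B)/P(B) = (8/59)/(42/59) = 8/42 = 4/21

4/21


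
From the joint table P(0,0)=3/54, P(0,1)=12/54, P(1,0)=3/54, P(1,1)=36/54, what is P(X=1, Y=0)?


Read from table: P(X=1, Y=0) = 3/54 = 1/18

1/18


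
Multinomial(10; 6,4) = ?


10! = 3628800
Denominator: 6!=720 * 4!=24
Coefficient = 3628800 / 17280 = 210

210


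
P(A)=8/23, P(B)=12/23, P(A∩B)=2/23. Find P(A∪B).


P(A∪B) = P(A) + P(B) - P(A∩B)
= 8/23 + 12/23 - 2/23 = 18/23

18/23


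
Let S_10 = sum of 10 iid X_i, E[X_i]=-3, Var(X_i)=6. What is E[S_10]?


E[S_n] = n*E[X_1] = 10*-3 = -30

-30


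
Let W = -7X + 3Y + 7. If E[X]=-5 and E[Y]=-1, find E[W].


E[-7X + 3Y + 7] = -7*E[X] + 3*E[Y] + 7
= (-7)*(-5) + (3)*(-1) + (7)
= 35 - 3 + 7 = 39

39


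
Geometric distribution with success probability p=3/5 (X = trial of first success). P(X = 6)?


P(X=6) = (1-p)^5 * p = (2/5)^5 * 3/5
= 32/3125 * 3/5 = 96/15625

96/15625


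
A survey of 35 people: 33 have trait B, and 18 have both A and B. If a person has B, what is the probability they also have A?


P(A|B) = P(A∩B)/P(B) = (18/35)/(33/35) = 18/33 = 6/11

6/11


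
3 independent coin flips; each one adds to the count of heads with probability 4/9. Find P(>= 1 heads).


P(at least one) = 1 - P(none)
P(none) = (1 - 4/9)^3 = (5/9)^3 = 125/729
P(at least one) = 1 - 125/729 = 604/729

604/729


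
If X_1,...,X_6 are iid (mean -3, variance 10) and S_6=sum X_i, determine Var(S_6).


By independence, Var(S_n) = n*Var(X_1) = 6*10 = 60

60


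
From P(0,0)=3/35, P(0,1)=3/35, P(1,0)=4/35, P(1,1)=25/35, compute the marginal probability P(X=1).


P(X=1) = P(1,0)+P(1,1) = 4/35 + 25/35 = 29/35

29/35


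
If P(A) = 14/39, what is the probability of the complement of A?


P(A') = 1 - P(A) = 1 - 14/39 = 25/39

25/39


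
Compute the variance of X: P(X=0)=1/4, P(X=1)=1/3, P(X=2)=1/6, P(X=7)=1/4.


E[X] = 29/12, E[X^2] = 53/4
Var(X) = E[X^2] - (E[X])^2 = 53/4 - (29/12)^2 = 1067/144

1067/144


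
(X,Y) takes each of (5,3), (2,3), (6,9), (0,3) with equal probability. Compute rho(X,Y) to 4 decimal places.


Cov(X,Y) = 4.1250, Var(X) = 5.6875, Var(Y) = 6.7500
rho = Cov/(sqrt(VarX)*sqrt(VarY)) = 0.6658

0.6658


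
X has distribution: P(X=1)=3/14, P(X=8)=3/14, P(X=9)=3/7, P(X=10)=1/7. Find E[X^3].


E[X^3] = sum(g(x)*P(x))
= 1*3/14 + 512*3/14 + 729*3/7 + 1000*1/7
= 7913/14

7913/14


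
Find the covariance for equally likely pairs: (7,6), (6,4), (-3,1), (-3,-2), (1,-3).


E[X]=8/5, E[Y]=6/5, E[XY]=66/5
Cov(X,Y) = E[XY] - E[X]E[Y] = 66/5 - 8/5*6/5 = 282/25

282/25


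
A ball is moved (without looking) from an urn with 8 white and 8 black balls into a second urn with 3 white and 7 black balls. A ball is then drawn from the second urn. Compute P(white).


P(transfer white) = 8/16 = 1/2; P(transfer black) = 1/2
If white transferred: Urn II has 4 white of 11, so P(white|white moved) = 4/11
If black transferred: Urn II has 3 white of 11, so P(white|black moved) = 3/11
By total probability: P(white) = 1/2*4/11 + 1/2*3/11 = 7/22

7/22


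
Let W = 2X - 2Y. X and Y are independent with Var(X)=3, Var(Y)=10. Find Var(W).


Independence => Cov(X,Y)=0
Var(2X - 2Y) = 2^2*Var(X) + (-2)^2*Var(Y)
= 4*3 + 4*10 = 52

52


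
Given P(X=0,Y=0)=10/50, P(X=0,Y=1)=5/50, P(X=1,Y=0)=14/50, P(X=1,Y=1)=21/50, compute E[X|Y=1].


P(Y=1) = 26/50
E[X|Y=1] = (0*5 + 1*21)/26 = 21/26

21/26


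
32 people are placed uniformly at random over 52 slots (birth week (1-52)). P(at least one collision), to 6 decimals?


P(all different) = prod((52-i)/52 for i=0..31) = 0.000004
P(at least one match) = 1 - 0.000004 = 0.999996

0.999996


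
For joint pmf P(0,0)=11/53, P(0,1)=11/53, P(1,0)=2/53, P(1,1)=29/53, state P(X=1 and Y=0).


Read from table: P(X=1, Y=0) = 2/53

2/53


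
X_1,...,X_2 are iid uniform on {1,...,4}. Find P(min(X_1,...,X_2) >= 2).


P(min >= 2) = P(all X_i >= 2) = (P(X_1 >= 2))^2
= (3/4)^2 = 9/16

9/16


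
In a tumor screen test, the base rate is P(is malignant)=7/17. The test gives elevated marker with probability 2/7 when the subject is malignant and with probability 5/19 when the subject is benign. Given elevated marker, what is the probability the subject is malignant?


P(A) = P(A|B)P(B) + P(A|B')P(B') = 2/7*7/17 + 5/19*10/17 = 88/323
P(B|A) = P(A|B)P(B)/P(A) = (2/17)/(88/323) = 19/44

19/44


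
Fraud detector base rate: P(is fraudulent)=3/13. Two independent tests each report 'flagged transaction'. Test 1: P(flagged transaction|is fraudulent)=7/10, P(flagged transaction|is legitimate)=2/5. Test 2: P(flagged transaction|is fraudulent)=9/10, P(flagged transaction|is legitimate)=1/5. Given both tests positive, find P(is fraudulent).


After test 1: P(+) = 7/10*3/13 + 2/5*10/13 = 61/130
P(B|+) = (21/130)/(61/130) = 21/61
After test 2 (use post1 as new prior): P(+) = 9/10*21/61 + 1/5*40/61 = 269/610
P(B|+,+) = (189/610)/(269/610) = 189/269

189/269


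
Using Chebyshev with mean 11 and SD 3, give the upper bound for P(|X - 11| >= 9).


k = 9/3 = 3
Chebyshev: P(|X-mu| >= k*sigma) <= 1/k^2 = 1/3^2 = 1/9

1/9


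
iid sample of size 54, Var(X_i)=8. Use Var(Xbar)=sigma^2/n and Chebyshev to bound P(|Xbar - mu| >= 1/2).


Var(Xbar) = Var(X)/n = 8/54
Chebyshev: P(|Xbar-mu| >= 1/2) <= Var(Xbar)/(1/2)^2 = (4/27)/(1/4) = 16/27

16/27


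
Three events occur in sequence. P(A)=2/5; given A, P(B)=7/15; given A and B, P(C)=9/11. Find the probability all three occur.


P(A∩B∩C) = P(A) * P(B|A) * P(C|A∩B)
= 2/5 * 7/15 * 9/11
= 14/75 * 9/11 = 42/275

42/275


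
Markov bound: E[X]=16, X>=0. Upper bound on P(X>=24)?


Markov: P(X >= a) <= E[X]/a
P(X >= 24) <= 16/24 = 2/3

2/3


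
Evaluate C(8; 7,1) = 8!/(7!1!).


8! = 40320
Denominator: 7!=5040 * 1!=1
Coefficient = 40320 / 5040 = 8

8


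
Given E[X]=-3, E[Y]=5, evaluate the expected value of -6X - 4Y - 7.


E[-6X - 4Y - 7] = -6*E[X] - 4*E[Y] - 7
= (-6)*(-3) + (-4)*(5) + (-7)
= 18 - 20 - 7 = -9

-9


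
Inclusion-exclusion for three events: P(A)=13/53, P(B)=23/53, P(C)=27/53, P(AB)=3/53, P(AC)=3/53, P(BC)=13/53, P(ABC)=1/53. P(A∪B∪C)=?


P(A∪B∪C) = P(A)+P(B)+P(C) - P(AB)-P(AC)-P(BC) + P(ABC)
= 13/53+23/53+27/53 - 3/53-3/53-13/53 + 1/53
= 45/53

45/53


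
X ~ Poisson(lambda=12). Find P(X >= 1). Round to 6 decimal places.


P(X>=1) = 1 - P(X<=0) = 1 - (e^(-12)*12^0/0!)
≈ 1 - 0.0000061442 = 0.9999938558
≈ 0.999994

0.999994


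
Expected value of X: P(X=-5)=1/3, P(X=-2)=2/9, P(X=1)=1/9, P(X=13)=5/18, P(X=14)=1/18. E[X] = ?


E[X] = sum(x * P(x))
= -5*1/3 - 2*2/9 + 1*1/9 + 13*5/18 + 14*1/18
= 43/18

43/18


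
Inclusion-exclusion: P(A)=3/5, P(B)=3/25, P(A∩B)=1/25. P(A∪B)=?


P(A∪B) = P(A) + P(B) - P(A∩B)
= 3/5 + 3/25 - 1/25 = 17/25

17/25


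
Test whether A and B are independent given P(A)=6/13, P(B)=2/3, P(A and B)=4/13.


P(A)*P(B) = 6/13*2/3 = 4/13
P(A∩B) = 4/13, which equals P(A)P(B), so independent

Yes, A and B are independent


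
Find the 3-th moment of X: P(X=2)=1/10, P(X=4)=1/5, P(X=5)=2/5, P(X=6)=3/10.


E[X^3] = sum(x^3 * P(x))
= 8*1/10 + 64*1/5 + 125*2/5 + 216*3/10
= 642/5

642/5


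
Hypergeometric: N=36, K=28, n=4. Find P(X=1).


P(X=1) = C(28,1)*C(8,3) / C(36,4)
= 28*56 / 58905
= 1568/58905 = 224/8415

224/8415


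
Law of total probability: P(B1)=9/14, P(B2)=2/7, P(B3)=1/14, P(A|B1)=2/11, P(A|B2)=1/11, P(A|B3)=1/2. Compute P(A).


P(A) = P(A|B1)P(B1) + P(A|B2)P(B2) + P(A|B3)P(B3)
= 2/11*9/14 + 1/11*2/7 + 1/2*1/14
= 9/77 + 2/77 + 1/28 = 5/28

5/28


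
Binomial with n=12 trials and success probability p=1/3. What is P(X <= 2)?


P(X<=2) = P(X=0) + P(X=1) + P(X=2)
= 4096/531441 + 8192/177147 + 22528/177147
= 96256/531441

96256/531441


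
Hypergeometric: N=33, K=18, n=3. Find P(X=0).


P(X=0) = C(18,0)*C(15,3) / C(33,3)
= 1*455 / 5456
= 455/5456

455/5456


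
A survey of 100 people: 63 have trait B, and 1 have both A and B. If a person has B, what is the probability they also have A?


P(A|B) = P(A∩B)/P(B) = (1/100)/(63/100) = 1/63

1/63


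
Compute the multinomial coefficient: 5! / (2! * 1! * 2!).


5! = 120
Denominator: 2!=2 * 1!=1 * 2!=2
Coefficient = 120 / 4 = 30

30


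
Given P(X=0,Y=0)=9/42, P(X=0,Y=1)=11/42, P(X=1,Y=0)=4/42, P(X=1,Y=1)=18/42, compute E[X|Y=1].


P(Y=1) = 29/42
E[X|Y=1] = (0*11 + 1*18)/29 = 18/29

18/29


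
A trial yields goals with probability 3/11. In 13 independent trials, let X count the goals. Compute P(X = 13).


P(X=13) = C(13,13) * p^13 * (1-p)^0
= 1 * 1594323/34522712143931 * 1
= 1594323/34522712143931

1594323/34522712143931


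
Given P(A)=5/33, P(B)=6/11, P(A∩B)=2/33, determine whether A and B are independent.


P(A)*P(B) = 5/33*6/11 = 10/121
P(A∩B) = 2/33 != 10/121, so not independent

No, A and B are not independent


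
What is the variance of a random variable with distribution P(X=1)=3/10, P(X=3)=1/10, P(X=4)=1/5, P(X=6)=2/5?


E[X] = 19/5, E[X^2] = 94/5
Var(X) = E[X^2] - (E[X])^2 = 94/5 - (19/5)^2 = 109/25

109/25


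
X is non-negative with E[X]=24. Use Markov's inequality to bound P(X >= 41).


Markov: P(X >= a) <= E[X]/a
P(X >= 41) <= 24/41

24/41


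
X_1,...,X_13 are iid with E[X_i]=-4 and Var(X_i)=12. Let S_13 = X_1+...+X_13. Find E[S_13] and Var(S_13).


E[S_n] = n*mu = 13*-4 = -52
Var(S_n) = n*sigma^2 = 13*12 = 156

E[S_13]=-52, Var(S_13)=156


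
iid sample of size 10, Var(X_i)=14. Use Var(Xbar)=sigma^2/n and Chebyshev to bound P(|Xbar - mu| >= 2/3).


Var(Xbar) = Var(X)/n = 14/10
Chebyshev: P(|Xbar-mu| >= 2/3) <= Var(Xbar)/(2/3)^2 = (7/5)/(4/9) = 63/20
Bound exceeds 1, so trivial bound: 1

1


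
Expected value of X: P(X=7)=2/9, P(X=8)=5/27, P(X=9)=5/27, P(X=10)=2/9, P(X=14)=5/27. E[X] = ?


E[X] = sum(x * P(x))
= 7*2/9 + 8*5/27 + 9*5/27 + 10*2/9 + 14*5/27
= 257/27

257/27


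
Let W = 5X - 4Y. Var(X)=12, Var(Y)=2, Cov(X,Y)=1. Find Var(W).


Var(5X - 4Y) = 5^2*Var(X) + (-4)^2*Var(Y) + 2*5*(-4)*Cov(X,Y)
= 25*12 + 16*2 - 40*1
= 300 + 32 - 40 = 292

292


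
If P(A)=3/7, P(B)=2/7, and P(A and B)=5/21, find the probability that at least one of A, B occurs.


P(A∪B) = P(A) + P(B) - P(A∩B)
= 3/7 + 2/7 - 5/21 = 10/21

10/21


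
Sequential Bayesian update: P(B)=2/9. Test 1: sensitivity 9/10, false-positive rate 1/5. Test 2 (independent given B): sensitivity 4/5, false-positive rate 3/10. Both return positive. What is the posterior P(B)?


After test 1: P(+) = 9/10*2/9 + 1/5*7/9 = 16/45
P(B|+) = (1/5)/(16/45) = 9/16
After test 2 (use post1 as new prior): P(+) = 4/5*9/16 + 3/10*7/16 = 93/160
P(B|+,+) = (9/20)/(93/160) = 24/31

24/31


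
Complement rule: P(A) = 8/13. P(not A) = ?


P(A') = 1 - P(A) = 1 - 8/13 = 5/13

5/13


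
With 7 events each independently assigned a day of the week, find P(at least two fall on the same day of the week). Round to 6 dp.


P(all different) = prod((7-i)/7 for i=0..6) = 0.006120
P(at least one match) = 1 - 0.006120 = 0.993880

0.993880


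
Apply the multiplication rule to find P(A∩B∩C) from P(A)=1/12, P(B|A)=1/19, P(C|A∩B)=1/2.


P(A∩B∩C) = P(A) * P(B|A) * P(C|A∩B)
= 1/12 * 1/19 * 1/2
= 1/228 * 1/2 = 1/456

1/456


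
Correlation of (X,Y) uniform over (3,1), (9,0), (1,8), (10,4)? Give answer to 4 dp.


Cov(X,Y) = -5.9375, Var(X) = 14.6875, Var(Y) = 9.6875
rho = Cov/(sqrt(VarX)*sqrt(VarY)) = -0.4978

-0.4978


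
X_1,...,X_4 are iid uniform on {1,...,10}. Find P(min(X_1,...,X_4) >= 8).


P(min >= 8) = P(all X_i >= 8) = (P(X_1 >= 8))^4
= (3/10)^4 = 81/10000

81/10000


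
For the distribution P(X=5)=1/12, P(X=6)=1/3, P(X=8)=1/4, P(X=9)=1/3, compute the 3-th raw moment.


E[X^3] = sum(x^3 * P(x))
= 125*1/12 + 216*1/3 + 512*1/4 + 729*1/3
= 5441/12

5441/12


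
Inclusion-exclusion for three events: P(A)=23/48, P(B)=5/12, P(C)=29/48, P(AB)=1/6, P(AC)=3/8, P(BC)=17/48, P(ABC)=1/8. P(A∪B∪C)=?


P(A∪B∪C) = P(A)+P(B)+P(C) - P(AB)-P(AC)-P(BC) + P(ABC)
= 23/48+5/12+29/48 - 1/6-3/8-17/48 + 1/8
= 35/48

35/48


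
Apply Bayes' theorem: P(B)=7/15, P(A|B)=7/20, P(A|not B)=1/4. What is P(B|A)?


P(A) = P(A|B)P(B) + P(A|B')P(B') = 7/20*7/15 + 1/4*8/15 = 89/300
P(B|A) = P(A|B)P(B)/P(A) = (49/300)/(89/300) = 49/89

49/89


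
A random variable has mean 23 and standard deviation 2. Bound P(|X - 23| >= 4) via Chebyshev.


k = 4/2 = 2
Chebyshev: P(|X-mu| >= k*sigma) <= 1/k^2 = 1/2^2 = 1/4

1/4


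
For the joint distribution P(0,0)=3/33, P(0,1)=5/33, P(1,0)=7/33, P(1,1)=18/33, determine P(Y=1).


P(Y=1) = P(0,1)+P(1,1) = 5/33 + 18/33 = 23/33

23/33


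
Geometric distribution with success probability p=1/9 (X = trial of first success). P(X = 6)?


P(X=6) = (1-p)^5 * p = (8/9)^5 * 1/9
= 32768/59049 * 1/9 = 32768/531441

32768/531441


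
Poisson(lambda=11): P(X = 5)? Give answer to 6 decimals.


P(X=5) = e^(-11) * 11^5 / 5!
≈ 0.00001670170079 * 161051 / 120
≈ 0.022415

0.022415


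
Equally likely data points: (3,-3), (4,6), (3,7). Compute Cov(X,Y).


E[X]=10/3, E[Y]=10/3, E[XY]=12
Cov(X,Y) = E[XY] - E[X]E[Y] = 12 - 10/3*10/3 = 8/9

8/9


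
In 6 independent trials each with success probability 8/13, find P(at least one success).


P(at least one) = 1 - P(none)
P(none) = (1 - 8/13)^6 = (5/13)^6 = 15625/4826809
P(at least one) = 1 - 15625/4826809 = 4811184/4826809

4811184/4826809


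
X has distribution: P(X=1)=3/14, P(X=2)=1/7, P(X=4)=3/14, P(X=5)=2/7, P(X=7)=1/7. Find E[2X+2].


E[2X+2] = sum(g(x)*P(x))
= 4*3/14 + 6*1/7 + 10*3/14 + 12*2/7 + 16*1/7
= 67/7

67/7


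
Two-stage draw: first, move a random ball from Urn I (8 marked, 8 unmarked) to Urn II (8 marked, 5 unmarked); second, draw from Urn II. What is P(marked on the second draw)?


P(transfer marked) = 8/16 = 1/2; P(transfer unmarked) = 1/2
If marked transferred: Urn II has 9 marked of 14, so P(marked|marked moved) = 9/14
If unmarked transferred: Urn II has 8 marked of 14, so P(marked|unmarked moved) = 4/7
By total probability: P(marked) = 1/2*9/14 + 1/2*4/7 = 17/28

17/28


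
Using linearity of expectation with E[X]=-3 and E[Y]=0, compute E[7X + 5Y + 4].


E[7X + 5Y + 4] = 7*E[X] + 5*E[Y] + 4
= (7)*(-3) + (5)*(0) + (4)
= -21 + 0 + 4 = -17

-17


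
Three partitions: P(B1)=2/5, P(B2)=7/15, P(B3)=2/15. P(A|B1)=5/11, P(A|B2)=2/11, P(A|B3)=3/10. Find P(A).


P(A) = P(A|B1)P(B1) + P(A|B2)P(B2) + P(A|B3)P(B3)
= 5/11*2/5 + 2/11*7/15 + 3/10*2/15
= 2/11 + 14/165 + 1/25 = 23/75

23/75


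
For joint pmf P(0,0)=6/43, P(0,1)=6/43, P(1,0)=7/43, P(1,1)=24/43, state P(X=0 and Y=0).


Read from table: P(X=0, Y=0) = 6/43

6/43


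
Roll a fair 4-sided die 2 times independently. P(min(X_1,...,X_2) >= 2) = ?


P(min >= 2) = P(all X_i >= 2) = (P(X_1 >= 2))^2
= (3/4)^2 = 9/16

9/16


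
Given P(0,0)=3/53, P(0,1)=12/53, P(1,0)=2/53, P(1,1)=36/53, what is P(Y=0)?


P(Y=0) = P(0,0)+P(1,0) = 3/53 + 2/53 = 5/53

5/53


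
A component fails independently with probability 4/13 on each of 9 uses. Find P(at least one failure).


P(at least one) = 1 - P(none)
P(none) = (1 - 4/13)^9 = (9/13)^9 = 387420489/10604499373
P(at least one) = 1 - 387420489/10604499373 = 10217078884/10604499373

10217078884/10604499373


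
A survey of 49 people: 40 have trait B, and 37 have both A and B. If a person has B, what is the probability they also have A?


P(A|B) = P(A∩B)/P(B) = (37/49)/(40/49) = 37/40

37/40


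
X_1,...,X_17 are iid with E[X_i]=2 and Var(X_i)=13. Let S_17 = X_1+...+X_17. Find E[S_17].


E[S_n] = n*E[X_1] = 17*2 = 34

34


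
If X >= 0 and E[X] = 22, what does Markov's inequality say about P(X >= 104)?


Markov: P(X >= a) <= E[X]/a
P(X >= 104) <= 22/104 = 11/52

11/52


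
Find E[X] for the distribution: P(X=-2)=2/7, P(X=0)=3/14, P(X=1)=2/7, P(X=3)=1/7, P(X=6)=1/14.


E[X] = sum(x * P(x))
= -2*2/7 + 0*3/14 + 1*2/7 + 3*1/7 + 6*1/14
= 4/7

4/7


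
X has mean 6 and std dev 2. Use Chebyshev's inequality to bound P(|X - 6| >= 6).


k = 6/2 = 3
Chebyshev: P(|X-mu| >= k*sigma) <= 1/k^2 = 1/3^2 = 1/9

1/9


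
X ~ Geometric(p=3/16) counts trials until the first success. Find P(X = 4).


P(X=4) = (1-p)^3 * p = (13/16)^3 * 3/16
= 2197/4096 * 3/16 = 6591/65536

6591/65536


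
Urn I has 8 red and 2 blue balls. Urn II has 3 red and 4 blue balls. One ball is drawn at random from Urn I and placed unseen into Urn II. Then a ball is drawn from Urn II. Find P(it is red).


P(transfer red) = 8/10 = 4/5; P(transfer blue) = 1/5
If red transferred: Urn II has 4 red of 8, so P(red|red moved) = 1/2
If blue transferred: Urn II has 3 red of 8, so P(red|blue moved) = 3/8
By total probability: P(red) = 4/5*1/2 + 1/5*3/8 = 19/40

19/40


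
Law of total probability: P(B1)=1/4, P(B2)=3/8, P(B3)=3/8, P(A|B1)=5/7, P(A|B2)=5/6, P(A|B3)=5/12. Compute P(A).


P(A) = P(A|B1)P(B1) + P(A|B2)P(B2) + P(A|B3)P(B3)
= 5/7*1/4 + 5/6*3/8 + 5/12*3/8
= 5/28 + 5/16 + 5/32 = 145/224

145/224


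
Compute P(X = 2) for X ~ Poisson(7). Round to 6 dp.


P(X=2) = e^(-7) * 7^2 / 2!
≈ 0.0009118819656 * 49 / 2
≈ 0.022341

0.022341


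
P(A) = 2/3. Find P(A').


P(A') = 1 - P(A) = 1 - 2/3 = 1/3

1/3


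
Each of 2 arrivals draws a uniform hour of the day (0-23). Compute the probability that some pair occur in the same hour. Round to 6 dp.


P(all different) = prod((24-i)/24 for i=0..1) = 0.958333
P(at least one match) = 1 - 0.958333 = 0.041667

0.041667


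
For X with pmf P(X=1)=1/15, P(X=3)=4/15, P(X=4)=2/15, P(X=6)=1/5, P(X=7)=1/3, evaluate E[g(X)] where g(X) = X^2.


E[X^2] = sum(g(x)*P(x))
= 1*1/15 + 9*4/15 + 16*2/15 + 36*1/5 + 49*1/3
= 422/15

422/15


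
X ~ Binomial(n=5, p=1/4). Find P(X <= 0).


P(X<=0) = P(X=0)
= 243/1024
= 243/1024

243/1024


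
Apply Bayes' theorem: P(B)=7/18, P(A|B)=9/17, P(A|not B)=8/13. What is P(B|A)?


P(A) = P(A|B)P(B) + P(A|B')P(B') = 9/17*7/18 + 8/13*11/18 = 2315/3978
P(B|A) = P(A|B)P(B)/P(A) = (7/34)/(2315/3978) = 819/2315

819/2315


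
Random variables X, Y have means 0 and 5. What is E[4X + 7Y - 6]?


E[4X + 7Y - 6] = 4*E[X] + 7*E[Y] - 6
= (4)*(0) + (7)*(5) + (-6)
= 0 + 35 - 6 = 29

29


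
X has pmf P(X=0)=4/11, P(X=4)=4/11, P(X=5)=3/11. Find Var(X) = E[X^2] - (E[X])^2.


E[X] = 31/11, E[X^2] = 139/11
Var(X) = E[X^2] - (E[X])^2 = 139/11 - (31/11)^2 = 568/121

568/121


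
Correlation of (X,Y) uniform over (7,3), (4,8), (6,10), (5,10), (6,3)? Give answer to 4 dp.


Cov(X,Y) = -1.8800, Var(X) = 1.0400, Var(Y) = 10.1600
rho = Cov/(sqrt(VarX)*sqrt(VarY)) = -0.5784

-0.5784


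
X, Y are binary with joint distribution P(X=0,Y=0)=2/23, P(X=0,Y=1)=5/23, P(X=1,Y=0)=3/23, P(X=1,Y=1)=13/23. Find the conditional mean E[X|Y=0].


P(Y=0) = 5/23
E[X|Y=0] = (0*2 + 1*3)/5 = 3/5

3/5


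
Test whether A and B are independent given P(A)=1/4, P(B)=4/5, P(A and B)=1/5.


P(A)*P(B) = 1/4*4/5 = 1/5
P(A∩B) = 1/5, which equals P(A)P(B), so independent

Yes, A and B are independent


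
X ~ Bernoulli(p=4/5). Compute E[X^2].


For Bernoulli: X in {0,1}
E[X^2] = 0^2*(1-4/5) + 1^2*4/5 = 4/5

4/5


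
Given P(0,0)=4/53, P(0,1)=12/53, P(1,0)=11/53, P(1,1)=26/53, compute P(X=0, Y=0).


Read from table: P(X=0, Y=0) = 4/53

4/53


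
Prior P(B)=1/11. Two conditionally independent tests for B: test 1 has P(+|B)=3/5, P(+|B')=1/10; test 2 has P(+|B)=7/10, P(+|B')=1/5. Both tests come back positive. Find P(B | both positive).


After test 1: P(+) = 3/5*1/11 + 1/10*10/11 = 8/55
P(B|+) = (3/55)/(8/55) = 3/8
After test 2 (use post1 as new prior): P(+) = 7/10*3/8 + 1/5*5/8 = 31/80
P(B|+,+) = (21/80)/(31/80) = 21/31

21/31


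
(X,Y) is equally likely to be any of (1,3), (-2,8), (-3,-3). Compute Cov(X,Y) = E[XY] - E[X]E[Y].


E[X]=-4/3, E[Y]=8/3, E[XY]=-4/3
Cov(X,Y) = E[XY] - E[X]E[Y] = -4/3 + 4/3*8/3 = 20/9

20/9


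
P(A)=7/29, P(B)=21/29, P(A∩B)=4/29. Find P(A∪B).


P(A∪B) = P(A) + P(B) - P(A∩B)
= 7/29 + 21/29 - 4/29 = 24/29

24/29


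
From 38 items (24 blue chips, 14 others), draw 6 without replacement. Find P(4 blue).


P(X=4) = C(24,4)*C(14,2) / C(38,6)
= 10626*91 / 2760681
= 966966/2760681 = 4186/11951

4186/11951


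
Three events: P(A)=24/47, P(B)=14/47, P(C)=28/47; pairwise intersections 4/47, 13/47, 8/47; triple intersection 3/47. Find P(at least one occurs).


P(A∪B∪C) = P(A)+P(B)+P(C) - P(AB)-P(AC)-P(BC) + P(ABC)
= 24/47+14/47+28/47 - 4/47-13/47-8/47 + 3/47
= 44/47

44/47


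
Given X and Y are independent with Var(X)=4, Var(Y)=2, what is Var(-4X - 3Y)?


Independence => Cov(X,Y)=0
Var(-4X - 3Y) = (-4)^2*Var(X) + (-3)^2*Var(Y)
= 16*4 + 9*2 = 82

82


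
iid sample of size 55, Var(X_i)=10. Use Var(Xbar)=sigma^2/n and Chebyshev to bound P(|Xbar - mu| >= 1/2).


Var(Xbar) = Var(X)/n = 10/55
Chebyshev: P(|Xbar-mu| >= 1/2) <= Var(Xbar)/(1/2)^2 = (2/11)/(1/4) = 8/11

8/11


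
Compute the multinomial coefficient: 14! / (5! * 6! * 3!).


14! = 87178291200
Denominator: 5!=120 * 6!=720 * 3!=6
Coefficient = 87178291200 / 518400 = 168168

168168


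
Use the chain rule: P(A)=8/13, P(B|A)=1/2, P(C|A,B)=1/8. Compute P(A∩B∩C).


P(A∩B∩C) = P(A) * P(B|A) * P(C|A∩B)
= 8/13 * 1/2 * 1/8
= 4/13 * 1/8 = 1/26

1/26


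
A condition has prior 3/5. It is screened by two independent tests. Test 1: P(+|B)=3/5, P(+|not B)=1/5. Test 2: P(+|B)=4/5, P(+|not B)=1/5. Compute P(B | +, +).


After test 1: P(+) = 3/5*3/5 + 1/5*2/5 = 11/25
P(B|+) = (9/25)/(11/25) = 9/11
After test 2 (use post1 as new prior): P(+) = 4/5*9/11 + 1/5*2/11 = 38/55
P(B|+,+) = (36/55)/(38/55) = 18/19

18/19


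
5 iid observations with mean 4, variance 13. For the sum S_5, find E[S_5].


E[S_n] = n*E[X_1] = 5*4 = 20

20


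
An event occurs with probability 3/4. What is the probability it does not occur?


P(A') = 1 - P(A) = 1 - 3/4 = 1/4

1/4


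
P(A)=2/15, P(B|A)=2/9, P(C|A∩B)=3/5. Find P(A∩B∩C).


P(A∩B∩C) = P(A) * P(B|A) * P(C|A∩B)
= 2/15 * 2/9 * 3/5
= 4/135 * 3/5 = 4/225

4/225


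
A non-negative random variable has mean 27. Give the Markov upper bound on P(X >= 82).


Markov: P(X >= a) <= E[X]/a
P(X >= 82) <= 27/82

27/82


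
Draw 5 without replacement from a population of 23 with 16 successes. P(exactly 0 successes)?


P(X=0) = C(16,0)*C(7,5) / C(23,5)
= 1*21 / 33649
= 21/33649 = 3/4807

3/4807


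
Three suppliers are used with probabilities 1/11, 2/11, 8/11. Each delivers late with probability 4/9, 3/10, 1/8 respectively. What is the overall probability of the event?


P(A) = P(A|B1)P(B1) + P(A|B2)P(B2) + P(A|B3)P(B3)
= 4/9*1/11 + 3/10*2/11 + 1/8*8/11
= 4/99 + 3/55 + 1/11 = 92/495

92/495


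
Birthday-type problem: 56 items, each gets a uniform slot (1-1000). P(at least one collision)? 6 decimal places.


P(all different) = prod((1000-i)/1000 for i=0..55) = 0.208189
P(at least one match) = 1 - 0.208189 = 0.791811

0.791811


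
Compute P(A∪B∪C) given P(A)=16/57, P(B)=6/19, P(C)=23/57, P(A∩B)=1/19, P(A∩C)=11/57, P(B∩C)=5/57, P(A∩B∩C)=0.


P(A∪B∪C) = P(A)+P(B)+P(C) - P(AB)-P(AC)-P(BC) + P(ABC)
= 16/57+6/19+23/57 - 1/19-11/57-5/57 + 0
= 2/3

2/3


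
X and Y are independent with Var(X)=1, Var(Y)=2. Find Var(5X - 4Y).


Independence => Cov(X,Y)=0
Var(5X - 4Y) = 5^2*Var(X) + (-4)^2*Var(Y)
= 25*1 + 16*2 = 57

57


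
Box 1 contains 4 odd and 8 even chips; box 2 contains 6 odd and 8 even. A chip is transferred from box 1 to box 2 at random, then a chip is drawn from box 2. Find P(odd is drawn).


P(transfer odd) = 4/12 = 1/3; P(transfer even) = 2/3
If odd transferred: Urn II has 7 odd of 15, so P(odd|odd moved) = 7/15
If even transferred: Urn II has 6 odd of 15, so P(odd|even moved) = 2/5
By total probability: P(odd) = 1/3*7/15 + 2/3*2/5 = 19/45

19/45


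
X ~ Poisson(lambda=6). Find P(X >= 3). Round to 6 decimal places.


P(X>=3) = 1 - P(X<=2) = 1 - (e^(-6)*6^0/0! + e^(-6)*6^1/1! + e^(-6)*6^2/2!)
≈ 1 - (0.0024787522 + 0.0148725131 + 0.0446175392)
= 1 - 0.0619688045 = 0.9380311955
≈ 0.938031

0.938031


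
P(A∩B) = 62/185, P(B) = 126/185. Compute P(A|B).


P(A|B) = P(A∩B)/P(B) = (62/185)/(126/185) = 62/126 = 31/63

31/63


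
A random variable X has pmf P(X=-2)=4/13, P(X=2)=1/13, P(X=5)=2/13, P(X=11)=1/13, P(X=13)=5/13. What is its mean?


E[X] = sum(x * P(x))
= -2*4/13 + 2*1/13 + 5*2/13 + 11*1/13 + 13*5/13
= 80/13

80/13


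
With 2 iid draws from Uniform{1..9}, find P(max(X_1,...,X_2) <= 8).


P(max <= 8) = P(all X_i <= 8) = (P(X_1 <= 8))^2
= (8/9)^2 = 64/81

64/81


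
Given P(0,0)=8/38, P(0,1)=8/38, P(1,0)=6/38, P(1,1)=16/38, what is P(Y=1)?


P(Y=1) = P(0,1)+P(1,1) = 8/38 + 16/38 = 24/38 = 12/19

12/19


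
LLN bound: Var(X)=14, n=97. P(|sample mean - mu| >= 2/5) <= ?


Var(Xbar) = Var(X)/n = 14/97
Chebyshev: P(|Xbar-mu| >= 2/5) <= Var(Xbar)/(2/5)^2 = (14/97)/(4/25) = 175/194

175/194


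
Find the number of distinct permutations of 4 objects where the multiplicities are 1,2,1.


4! = 24
Denominator: 1!=1 * 2!=2 * 1!=1
Coefficient = 24 / 2 = 12

12


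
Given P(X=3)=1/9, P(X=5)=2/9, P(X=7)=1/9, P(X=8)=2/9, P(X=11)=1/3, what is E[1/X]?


E[1/X] = sum(g(x)*P(x))
= 1/3*1/9 + 1/5*2/9 + 1/7*1/9 + 1/8*2/9 + 1/11*1/3
= 6463/41580

6463/41580


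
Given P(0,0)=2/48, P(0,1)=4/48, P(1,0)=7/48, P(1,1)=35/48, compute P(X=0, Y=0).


Read from table: P(X=0, Y=0) = 2/48 = 1/24

1/24


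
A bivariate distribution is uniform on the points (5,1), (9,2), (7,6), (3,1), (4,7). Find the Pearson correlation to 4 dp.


Cov(X,Y) = 0.1600, Var(X) = 4.6400, Var(Y) = 6.6400
rho = Cov/(sqrt(VarX)*sqrt(VarY)) = 0.0288

0.0288


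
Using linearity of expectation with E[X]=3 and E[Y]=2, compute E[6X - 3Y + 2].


E[6X - 3Y + 2] = 6*E[X] - 3*E[Y] + 2
= (6)*(3) + (-3)*(2) + (2)
= 18 - 6 + 2 = 14

14


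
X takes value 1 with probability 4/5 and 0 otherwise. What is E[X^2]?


For Bernoulli: X in {0,1}
E[X^2] = 0^2*(1-4/5) + 1^2*4/5 = 4/5

4/5


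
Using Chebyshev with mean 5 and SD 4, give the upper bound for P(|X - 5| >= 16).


k = 16/4 = 4
Chebyshev: P(|X-mu| >= k*sigma) <= 1/k^2 = 1/4^2 = 1/16

1/16


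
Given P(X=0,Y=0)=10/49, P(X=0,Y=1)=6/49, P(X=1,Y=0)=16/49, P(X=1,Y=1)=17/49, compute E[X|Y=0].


P(Y=0) = 26/49
E[X|Y=0] = (0*10 + 1*16)/26 = 16/26 = 8/13

8/13


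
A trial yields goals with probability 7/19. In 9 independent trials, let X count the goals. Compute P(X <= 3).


P(X<=3) = P(X=0) + P(X=1) + P(X=2) + P(X=3)
= 5159780352/322687697779 + 27088846848/322687697779 + 63207309312/322687697779 + 86032171008/322687697779
= 181488107520/322687697779

181488107520/322687697779


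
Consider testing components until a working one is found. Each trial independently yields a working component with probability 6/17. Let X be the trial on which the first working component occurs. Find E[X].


For geometric (trials until first success), E[X] = 1/p = 1/(6/17) = 17/6

17/6


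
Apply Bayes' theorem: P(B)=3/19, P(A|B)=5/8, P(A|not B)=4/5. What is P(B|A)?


P(A) = P(A|B)P(B) + P(A|B')P(B') = 5/8*3/19 + 4/5*16/19 = 587/760
P(B|A) = P(A|B)P(B)/P(A) = (15/152)/(587/760) = 75/587

75/587


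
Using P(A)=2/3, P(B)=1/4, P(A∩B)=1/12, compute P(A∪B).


P(A∪B) = P(A) + P(B) - P(A∩B)
= 2/3 + 1/4 - 1/12 = 5/6

5/6


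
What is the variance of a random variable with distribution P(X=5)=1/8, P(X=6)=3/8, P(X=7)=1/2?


E[X] = 51/8, E[X^2] = 329/8
Var(X) = E[X^2] - (E[X])^2 = 329/8 - (51/8)^2 = 31/64

31/64


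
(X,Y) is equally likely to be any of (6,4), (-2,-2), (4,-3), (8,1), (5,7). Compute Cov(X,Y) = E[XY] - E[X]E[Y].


E[X]=21/5, E[Y]=7/5, E[XY]=59/5
Cov(X,Y) = E[XY] - E[X]E[Y] = 59/5 - 21/5*7/5 = 148/25

148/25


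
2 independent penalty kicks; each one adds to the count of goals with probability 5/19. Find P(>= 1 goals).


P(at least one) = 1 - P(none)
P(none) = (1 - 5/19)^2 = (14/19)^2 = 196/361
P(at least one) = 1 - 196/361 = 165/361

165/361


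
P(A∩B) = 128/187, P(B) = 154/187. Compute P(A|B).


P(A|B) = P(A∩B)/P(B) = (128/187)/(154/187) = 128/154 = 64/77

64/77


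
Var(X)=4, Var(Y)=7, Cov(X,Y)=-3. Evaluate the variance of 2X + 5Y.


Var(2X + 5Y) = 2^2*Var(X) + 5^2*Var(Y) + 2*2*5*Cov(X,Y)
= 4*4 + 25*7 + 20*(-3)
= 16 + 175 - 60 = 131

131


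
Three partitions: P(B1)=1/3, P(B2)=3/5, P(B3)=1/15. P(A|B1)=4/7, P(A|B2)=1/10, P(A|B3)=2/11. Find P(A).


P(A) = P(A|B1)P(B1) + P(A|B2)P(B2) + P(A|B3)P(B3)
= 4/7*1/3 + 1/10*3/5 + 2/11*1/15
= 4/21 + 3/50 + 2/165 = 1011/3850

1011/3850


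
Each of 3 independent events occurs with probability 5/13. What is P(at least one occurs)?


P(at least one) = 1 - P(none)
P(none) = (1 - 5/13)^3 = (8/13)^3 = 512/2197
P(at least one) = 1 - 512/2197 = 1685/2197

1685/2197


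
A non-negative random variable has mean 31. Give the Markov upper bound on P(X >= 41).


Markov: P(X >= a) <= E[X]/a
P(X >= 41) <= 31/41

31/41


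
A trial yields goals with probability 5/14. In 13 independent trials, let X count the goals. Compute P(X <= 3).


P(X<=3) = P(X=0) + P(X=1) + P(X=2) + P(X=3)
= 2541865828329/793714773254144 + 18357919871265/793714773254144 + 30596533118775/396857386627072 + 62326271167875/396857386627072
= 103372697136447/396857386627072

103372697136447/396857386627072


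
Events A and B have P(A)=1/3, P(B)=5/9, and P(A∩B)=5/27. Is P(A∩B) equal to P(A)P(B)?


P(A)*P(B) = 1/3*5/9 = 5/27
P(A∩B) = 5/27, which equals P(A)P(B), so independent

Yes, A and B are independent


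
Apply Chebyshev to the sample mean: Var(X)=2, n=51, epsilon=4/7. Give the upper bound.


Var(Xbar) = Var(X)/n = 2/51
Chebyshev: P(|Xbar-mu| >= 4/7) <= Var(Xbar)/(4/7)^2 = (2/51)/(16/49) = 49/408

49/408


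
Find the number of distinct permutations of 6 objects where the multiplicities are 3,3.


6! = 720
Denominator: 3!=6 * 3!=6
Coefficient = 720 / 36 = 20

20


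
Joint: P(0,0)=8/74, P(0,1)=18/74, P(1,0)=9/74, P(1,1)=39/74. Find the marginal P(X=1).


P(X=1) = P(1,0)+P(1,1) = 9/74 + 39/74 = 48/74 = 24/37

24/37


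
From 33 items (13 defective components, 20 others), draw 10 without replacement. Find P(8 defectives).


P(X=8) = C(13,8)*C(20,2) / C(33,10)
= 1287*190 / 92561040
= 244530/92561040 = 19/7192

19/7192


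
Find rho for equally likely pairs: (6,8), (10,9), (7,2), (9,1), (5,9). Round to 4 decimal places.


Cov(X,Y) = -1.7200, Var(X) = 3.4400, Var(Y) = 12.5600
rho = Cov/(sqrt(VarX)*sqrt(VarY)) = -0.2617

-0.2617


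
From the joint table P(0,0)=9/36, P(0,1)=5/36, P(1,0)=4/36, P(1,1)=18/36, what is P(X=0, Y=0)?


Read from table: P(X=0, Y=0) = 9/36 = 1/4

1/4


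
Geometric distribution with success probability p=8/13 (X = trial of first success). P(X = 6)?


P(X=6) = (1-p)^5 * p = (5/13)^5 * 8/13
= 3125/371293 * 8/13 = 25000/4826809

25000/4826809


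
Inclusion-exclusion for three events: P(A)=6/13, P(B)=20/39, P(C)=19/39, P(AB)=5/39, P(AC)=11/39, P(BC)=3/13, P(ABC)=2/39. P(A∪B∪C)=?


P(A∪B∪C) = P(A)+P(B)+P(C) - P(AB)-P(AC)-P(BC) + P(ABC)
= 6/13+20/39+19/39 - 5/39-11/39-3/13 + 2/39
= 34/39

34/39


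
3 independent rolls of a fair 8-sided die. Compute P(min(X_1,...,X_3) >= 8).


P(min >= 8) = P(all X_i >= 8) = (P(X_1 >= 8))^3
= (1/8)^3 = 1/512

1/512


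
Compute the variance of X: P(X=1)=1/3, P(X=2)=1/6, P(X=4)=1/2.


E[X] = 8/3, E[X^2] = 9
Var(X) = E[X^2] - (E[X])^2 = 9 - (8/3)^2 = 17/9

17/9


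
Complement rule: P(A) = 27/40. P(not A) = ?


P(A') = 1 - P(A) = 1 - 27/40 = 13/40

13/40


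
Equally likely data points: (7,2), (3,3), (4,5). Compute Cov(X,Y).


E[X]=14/3, E[Y]=10/3, E[XY]=43/3
Cov(X,Y) = E[XY] - E[X]E[Y] = 43/3 - 14/3*10/3 = -11/9

-11/9


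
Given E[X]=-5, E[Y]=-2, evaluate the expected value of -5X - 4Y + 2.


E[-5X - 4Y + 2] = -5*E[X] - 4*E[Y] + 2
= (-5)*(-5) + (-4)*(-2) + (2)
= 25 + 8 + 2 = 35

35


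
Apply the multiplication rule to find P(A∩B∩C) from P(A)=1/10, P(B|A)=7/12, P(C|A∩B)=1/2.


P(A∩B∩C) = P(A) * P(B|A) * P(C|A∩B)
= 1/10 * 7/12 * 1/2
= 7/120 * 1/2 = 7/240

7/240


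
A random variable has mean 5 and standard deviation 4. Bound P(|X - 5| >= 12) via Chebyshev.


k = 12/4 = 3
Chebyshev: P(|X-mu| >= k*sigma) <= 1/k^2 = 1/3^2 = 1/9

1/9


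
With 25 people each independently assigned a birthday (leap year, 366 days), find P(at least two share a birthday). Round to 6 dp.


P(all different) = prod((366-i)/366 for i=0..24) = 0.432316
P(at least one match) = 1 - 0.432316 = 0.567684

0.567684


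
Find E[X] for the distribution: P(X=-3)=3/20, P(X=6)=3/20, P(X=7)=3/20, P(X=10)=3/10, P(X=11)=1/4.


E[X] = sum(x * P(x))
= -3*3/20 + 6*3/20 + 7*3/20 + 10*3/10 + 11*1/4
= 29/4

29/4


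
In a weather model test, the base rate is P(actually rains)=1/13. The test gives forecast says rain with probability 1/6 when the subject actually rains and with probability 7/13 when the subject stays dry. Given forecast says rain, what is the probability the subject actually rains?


P(A) = P(A|B)P(B) + P(A|B')P(B') = 1/6*1/13 + 7/13*12/13 = 517/1014
P(B|A) = P(A|B)P(B)/P(A) = (1/78)/(517/1014) = 13/517

13/517


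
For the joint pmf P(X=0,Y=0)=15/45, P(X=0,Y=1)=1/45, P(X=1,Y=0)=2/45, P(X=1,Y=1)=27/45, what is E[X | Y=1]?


P(Y=1) = 28/45
E[X|Y=1] = (0*1 + 1*27)/28 = 27/28

27/28


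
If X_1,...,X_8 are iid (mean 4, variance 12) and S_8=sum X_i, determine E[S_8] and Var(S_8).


E[S_n] = n*mu = 8*4 = 32
Var(S_n) = n*sigma^2 = 8*12 = 96

E[S_8]=32, Var(S_8)=96


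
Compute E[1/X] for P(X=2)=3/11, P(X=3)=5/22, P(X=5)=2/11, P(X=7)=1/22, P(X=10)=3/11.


E[1/X] = sum(g(x)*P(x))
= 1/2*3/11 + 1/3*5/22 + 1/5*2/11 + 1/7*1/22 + 1/10*3/11
= 326/1155

326/1155


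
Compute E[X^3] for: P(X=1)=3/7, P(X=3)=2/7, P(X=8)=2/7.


E[X^3] = sum(x^3 * P(x))
= 1*3/7 + 27*2/7 + 512*2/7
= 1081/7

1081/7


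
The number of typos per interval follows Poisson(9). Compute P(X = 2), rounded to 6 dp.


P(X=2) = e^(-9) * 9^2 / 2!
≈ 0.0001234098041 * 81 / 2
≈ 0.004998

0.004998


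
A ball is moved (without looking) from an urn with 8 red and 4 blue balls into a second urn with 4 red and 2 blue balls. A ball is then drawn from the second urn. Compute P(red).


P(transfer red) = 8/12 = 2/3; P(transfer blue) = 1/3
If red transferred: Urn II has 5 red of 7, so P(red|red moved) = 5/7
If blue transferred: Urn II has 4 red of 7, so P(red|blue moved) = 4/7
By total probability: P(red) = 2/3*5/7 + 1/3*4/7 = 2/3

2/3


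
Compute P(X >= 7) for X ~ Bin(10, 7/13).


P(X>=7) = P(X=7) + P(X=8) + P(X=9) + P(X=10)
= 21346234560/137858491849 + 9338977620/137858491849 + 2421216420/137858491849 + 282475249/137858491849
= 33388903849/137858491849

33388903849/137858491849


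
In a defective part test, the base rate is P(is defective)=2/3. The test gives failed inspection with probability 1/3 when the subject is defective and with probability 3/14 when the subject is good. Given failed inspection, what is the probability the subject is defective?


P(A) = P(A|B)P(B) + P(A|B')P(B') = 1/3*2/3 + 3/14*1/3 = 37/126
P(B|A) = P(A|B)P(B)/P(A) = (2/9)/(37/126) = 28/37

28/37


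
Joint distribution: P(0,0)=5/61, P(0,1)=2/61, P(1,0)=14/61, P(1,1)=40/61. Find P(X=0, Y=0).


Read from table: P(X=0, Y=0) = 5/61

5/61


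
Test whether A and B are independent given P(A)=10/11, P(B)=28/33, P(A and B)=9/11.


P(A)*P(B) = 10/11*28/33 = 280/363
P(A∩B) = 9/11 != 280/363, so not independent

No, A and B are not independent


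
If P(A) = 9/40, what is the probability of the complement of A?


P(A') = 1 - P(A) = 1 - 9/40 = 31/40

31/40


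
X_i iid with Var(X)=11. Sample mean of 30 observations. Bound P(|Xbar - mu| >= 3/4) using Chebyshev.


Var(Xbar) = Var(X)/n = 11/30
Chebyshev: P(|Xbar-mu| >= 3/4) <= Var(Xbar)/(3/4)^2 = (11/30)/(9/16) = 88/135

88/135


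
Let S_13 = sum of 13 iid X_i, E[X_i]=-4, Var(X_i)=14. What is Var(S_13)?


By independence, Var(S_n) = n*Var(X_1) = 13*14 = 182

182


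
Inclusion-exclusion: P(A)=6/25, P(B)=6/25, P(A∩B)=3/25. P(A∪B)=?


P(A∪B) = P(A) + P(B) - P(A∩B)
= 6/25 + 6/25 - 3/25 = 9/25

9/25


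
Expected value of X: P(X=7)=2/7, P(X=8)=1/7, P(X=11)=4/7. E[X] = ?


E[X] = sum(x * P(x))
= 7*2/7 + 8*1/7 + 11*4/7
= 66/7

66/7


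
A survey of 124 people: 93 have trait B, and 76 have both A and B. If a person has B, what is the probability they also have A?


P(A|B) = P(A∩B)/P(B) = (76/124)/(93/124) = 76/93

76/93


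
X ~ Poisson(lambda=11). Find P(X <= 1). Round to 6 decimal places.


P(X<=1) = e^(-11)*11^0/0! + e^(-11)*11^1/1!
≈ 0.0000167017 + 0.0001837187
= 0.0002004204
≈ 0.000200

0.000200


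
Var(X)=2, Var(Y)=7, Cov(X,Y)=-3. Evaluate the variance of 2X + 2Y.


Var(2X + 2Y) = 2^2*Var(X) + 2^2*Var(Y) + 2*2*2*Cov(X,Y)
= 4*2 + 4*7 + 8*(-3)
= 8 + 28 - 24 = 12

12


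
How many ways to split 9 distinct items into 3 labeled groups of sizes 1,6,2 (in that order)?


9! = 362880
Denominator: 1!=1 * 6!=720 * 2!=2
Coefficient = 362880 / 1440 = 252

252


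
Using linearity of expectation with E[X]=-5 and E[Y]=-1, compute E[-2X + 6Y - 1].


E[-2X + 6Y - 1] = -2*E[X] + 6*E[Y] - 1
= (-2)*(-5) + (6)*(-1) + (-1)
= 10 - 6 - 1 = 3

3


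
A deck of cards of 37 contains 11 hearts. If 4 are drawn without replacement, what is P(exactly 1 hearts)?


P(X=1) = C(11,1)*C(26,3) / C(37,4)
= 11*2600 / 66045
= 28600/66045 = 5720/13209

5720/13209


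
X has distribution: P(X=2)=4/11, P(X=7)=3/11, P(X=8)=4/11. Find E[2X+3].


E[2X+3] = sum(g(x)*P(x))
= 7*4/11 + 17*3/11 + 19*4/11
= 155/11

155/11


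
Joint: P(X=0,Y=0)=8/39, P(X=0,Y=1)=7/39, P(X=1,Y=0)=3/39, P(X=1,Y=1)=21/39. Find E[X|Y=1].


P(Y=1) = 28/39
E[X|Y=1] = (0*7 + 1*21)/28 = 21/28 = 3/4

3/4


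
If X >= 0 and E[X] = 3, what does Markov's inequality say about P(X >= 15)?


Markov: P(X >= a) <= E[X]/a
P(X >= 15) <= 3/15 = 1/5

1/5


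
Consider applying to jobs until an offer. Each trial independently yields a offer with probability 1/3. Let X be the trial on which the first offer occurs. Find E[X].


For geometric (trials until first success), E[X] = 1/p = 1/(1/3) = 3

3


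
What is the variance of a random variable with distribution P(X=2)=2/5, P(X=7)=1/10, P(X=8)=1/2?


E[X] = 11/2, E[X^2] = 77/2
Var(X) = E[X^2] - (E[X])^2 = 77/2 - (11/2)^2 = 33/4

33/4


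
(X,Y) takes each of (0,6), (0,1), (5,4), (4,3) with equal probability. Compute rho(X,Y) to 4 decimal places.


Cov(X,Y) = 0.1250, Var(X) = 5.1875, Var(Y) = 3.2500
rho = Cov/(sqrt(VarX)*sqrt(VarY)) = 0.0304

0.0304
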